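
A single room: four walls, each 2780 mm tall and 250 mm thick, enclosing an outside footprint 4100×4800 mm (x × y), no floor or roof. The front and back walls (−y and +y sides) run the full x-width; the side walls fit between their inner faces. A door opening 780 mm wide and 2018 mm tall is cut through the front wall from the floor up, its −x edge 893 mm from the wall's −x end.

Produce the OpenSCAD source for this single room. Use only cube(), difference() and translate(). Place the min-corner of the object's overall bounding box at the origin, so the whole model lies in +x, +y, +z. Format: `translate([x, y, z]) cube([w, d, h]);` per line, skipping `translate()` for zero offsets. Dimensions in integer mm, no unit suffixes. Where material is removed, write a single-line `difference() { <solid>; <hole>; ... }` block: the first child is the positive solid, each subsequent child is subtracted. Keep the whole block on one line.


difference() { cube([4100, 250, 2780]); translate([893, 0, 0]) cube([780, 250, 2018]); }
translate([0, 4550, 0]) cube([4100, 250, 2780]);
translate([0, 250, 0]) cube([250, 4300, 2780]);
translate([3850, 250, 0]) cube([250, 4300, 2780]);


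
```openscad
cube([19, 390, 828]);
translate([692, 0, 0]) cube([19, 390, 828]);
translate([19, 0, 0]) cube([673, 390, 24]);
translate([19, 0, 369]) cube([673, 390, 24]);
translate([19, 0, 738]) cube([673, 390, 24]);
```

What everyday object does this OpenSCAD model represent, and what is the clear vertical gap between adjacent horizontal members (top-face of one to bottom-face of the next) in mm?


A bookshelf. The clear shelf gap is 345 mm.

Two tall side panels with 3 horizontal boards between them — a bookshelf. The first two shelf undersides are at z = 0 and z = 369; with shelf thickness 24, the clear gap is 369 − 0 − 24 = 345 mm.


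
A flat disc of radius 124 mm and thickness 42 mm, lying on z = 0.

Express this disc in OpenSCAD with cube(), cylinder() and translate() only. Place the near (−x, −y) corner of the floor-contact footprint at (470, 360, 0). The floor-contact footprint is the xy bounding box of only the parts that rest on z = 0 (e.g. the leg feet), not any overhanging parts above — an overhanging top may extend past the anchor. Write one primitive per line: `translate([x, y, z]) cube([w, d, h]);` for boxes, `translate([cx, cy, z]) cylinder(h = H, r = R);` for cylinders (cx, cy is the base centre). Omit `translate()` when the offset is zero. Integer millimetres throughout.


translate([594, 484, 0]) cylinder(h = 42, r = 124);


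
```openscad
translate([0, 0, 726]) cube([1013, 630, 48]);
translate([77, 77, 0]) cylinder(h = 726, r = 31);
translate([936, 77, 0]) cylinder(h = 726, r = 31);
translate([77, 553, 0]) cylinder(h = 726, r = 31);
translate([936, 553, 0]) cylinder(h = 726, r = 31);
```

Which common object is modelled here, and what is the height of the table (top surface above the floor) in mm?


A table. The table height is 774 mm.

A 1013×630×48 slab sits at z = 726 on four Ø62 mm round legs — a table. The top surface is at 726 + 48 = 774 mm.


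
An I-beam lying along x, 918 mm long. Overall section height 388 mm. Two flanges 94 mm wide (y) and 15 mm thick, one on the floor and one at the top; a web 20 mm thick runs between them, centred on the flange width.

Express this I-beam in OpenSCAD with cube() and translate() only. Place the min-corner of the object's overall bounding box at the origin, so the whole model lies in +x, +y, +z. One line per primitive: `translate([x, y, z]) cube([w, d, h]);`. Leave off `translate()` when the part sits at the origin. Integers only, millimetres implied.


cube([918, 94, 15]);
translate([0, 37, 15]) cube([918, 20, 358]);
translate([0, 0, 373]) cube([918, 94, 15]);


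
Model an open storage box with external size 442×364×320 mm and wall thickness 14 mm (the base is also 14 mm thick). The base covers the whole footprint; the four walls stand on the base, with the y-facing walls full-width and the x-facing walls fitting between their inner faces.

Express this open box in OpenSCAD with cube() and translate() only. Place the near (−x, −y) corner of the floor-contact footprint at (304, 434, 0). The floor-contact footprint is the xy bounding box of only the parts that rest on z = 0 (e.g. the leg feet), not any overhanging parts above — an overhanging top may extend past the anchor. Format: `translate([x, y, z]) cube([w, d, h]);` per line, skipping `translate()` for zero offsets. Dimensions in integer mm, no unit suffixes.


translate([304, 434, 0]) cube([442, 364, 14]);
translate([304, 434, 14]) cube([442, 14, 306]);
translate([304, 784, 14]) cube([442, 14, 306]);
translate([304, 448, 14]) cube([14, 336, 306]);
translate([732, 448, 14]) cube([14, 336, 306]);


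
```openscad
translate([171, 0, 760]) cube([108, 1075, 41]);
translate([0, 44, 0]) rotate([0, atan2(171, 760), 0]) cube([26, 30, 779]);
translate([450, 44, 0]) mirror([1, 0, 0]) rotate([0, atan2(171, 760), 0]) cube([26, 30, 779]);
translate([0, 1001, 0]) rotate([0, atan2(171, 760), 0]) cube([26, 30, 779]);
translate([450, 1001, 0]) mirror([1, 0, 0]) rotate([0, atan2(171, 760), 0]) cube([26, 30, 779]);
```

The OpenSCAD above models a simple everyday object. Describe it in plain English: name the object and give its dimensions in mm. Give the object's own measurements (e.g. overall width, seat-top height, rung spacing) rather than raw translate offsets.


A sawhorse. A 108×1075×41 mm beam (x, y, z) sits on two A-frame leg pairs. Each pair is two raked legs of 26×30 mm section (30 mm along y) splaying symmetrically in x. Each leg rises 760 mm vertically over 171 mm of horizontal reach and is 779 mm long along its own axis. Every leg's outer bottom edge rests on the floor and its outer top edge meets a bottom edge of the beam — the left legs (tilting toward +x) meet the beam's −x bottom edge, the right legs (their mirror images, tilting toward −x) meet its +x bottom edge — so the leg tops tuck under the beam, the beam's underside is 760 mm above the floor, and the feet are 450 mm apart outside-to-outside with the beam centred between them. The two leg pairs are set in 44 mm from either end of the beam.


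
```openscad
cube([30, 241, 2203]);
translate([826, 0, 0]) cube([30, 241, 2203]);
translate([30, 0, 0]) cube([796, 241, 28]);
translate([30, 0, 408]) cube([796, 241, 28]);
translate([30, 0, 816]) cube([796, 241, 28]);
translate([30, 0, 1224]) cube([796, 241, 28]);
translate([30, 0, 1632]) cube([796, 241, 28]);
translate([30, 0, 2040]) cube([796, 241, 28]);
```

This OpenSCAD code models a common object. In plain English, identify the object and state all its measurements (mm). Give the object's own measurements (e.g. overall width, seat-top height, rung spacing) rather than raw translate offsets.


An open bookshelf. Two side panels, each 30 mm thick, 241 mm deep and 2203 mm tall, stand 856 mm apart (outside-to-outside). Between them sit 6 shelves, each 28 mm thick and 241 mm deep, spanning the full gap between the sides. The bottom shelf rests on the floor (its underside at z = 0) and the clear gap between one shelf's top and the next shelf's underside is 380 mm.


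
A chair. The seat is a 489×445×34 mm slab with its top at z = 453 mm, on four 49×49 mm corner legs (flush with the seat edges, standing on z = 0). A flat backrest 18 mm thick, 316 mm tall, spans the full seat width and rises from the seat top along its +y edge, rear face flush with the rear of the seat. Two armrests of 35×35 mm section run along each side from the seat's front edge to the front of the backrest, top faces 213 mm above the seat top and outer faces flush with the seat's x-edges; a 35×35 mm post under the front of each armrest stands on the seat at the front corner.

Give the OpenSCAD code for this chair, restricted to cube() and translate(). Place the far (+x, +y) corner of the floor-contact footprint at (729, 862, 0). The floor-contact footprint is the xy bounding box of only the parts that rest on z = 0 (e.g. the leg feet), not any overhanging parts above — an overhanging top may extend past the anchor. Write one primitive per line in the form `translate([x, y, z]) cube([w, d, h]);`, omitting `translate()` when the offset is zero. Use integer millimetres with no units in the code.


translate([240, 417, 419]) cube([489, 445, 34]);
translate([240, 417, 0]) cube([49, 49, 419]);
translate([680, 417, 0]) cube([49, 49, 419]);
translate([240, 813, 0]) cube([49, 49, 419]);
translate([680, 813, 0]) cube([49, 49, 419]);
translate([240, 844, 453]) cube([489, 18, 316]);
translate([240, 417, 631]) cube([35, 427, 35]);
translate([694, 417, 631]) cube([35, 427, 35]);
translate([240, 417, 453]) cube([35, 35, 178]);
translate([694, 417, 453]) cube([35, 35, 178]);


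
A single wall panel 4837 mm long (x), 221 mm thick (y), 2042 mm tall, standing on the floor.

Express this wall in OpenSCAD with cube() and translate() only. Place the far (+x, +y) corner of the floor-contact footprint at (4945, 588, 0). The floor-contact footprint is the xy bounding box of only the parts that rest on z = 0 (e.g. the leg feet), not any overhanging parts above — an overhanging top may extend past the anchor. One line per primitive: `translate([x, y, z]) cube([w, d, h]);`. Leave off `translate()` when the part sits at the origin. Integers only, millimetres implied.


translate([108, 367, 0]) cube([4837, 221, 2042]);


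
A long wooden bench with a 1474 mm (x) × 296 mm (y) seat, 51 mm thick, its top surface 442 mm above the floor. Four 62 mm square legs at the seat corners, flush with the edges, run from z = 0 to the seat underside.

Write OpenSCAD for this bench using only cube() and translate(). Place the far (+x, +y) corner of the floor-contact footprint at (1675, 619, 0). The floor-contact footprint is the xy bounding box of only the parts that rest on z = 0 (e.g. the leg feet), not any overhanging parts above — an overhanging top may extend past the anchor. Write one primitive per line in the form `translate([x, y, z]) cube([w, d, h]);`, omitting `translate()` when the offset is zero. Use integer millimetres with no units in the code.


translate([201, 323, 391]) cube([1474, 296, 51]);
translate([201, 323, 0]) cube([62, 62, 391]);
translate([201, 557, 0]) cube([62, 62, 391]);
translate([1613, 323, 0]) cube([62, 62, 391]);
translate([1613, 557, 0]) cube([62, 62, 391]);


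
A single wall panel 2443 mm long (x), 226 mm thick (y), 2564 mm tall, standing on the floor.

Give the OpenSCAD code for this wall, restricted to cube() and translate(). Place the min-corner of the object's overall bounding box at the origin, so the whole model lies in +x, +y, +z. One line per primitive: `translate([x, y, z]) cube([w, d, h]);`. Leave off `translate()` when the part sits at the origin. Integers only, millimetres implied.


cube([2443, 226, 2564]);


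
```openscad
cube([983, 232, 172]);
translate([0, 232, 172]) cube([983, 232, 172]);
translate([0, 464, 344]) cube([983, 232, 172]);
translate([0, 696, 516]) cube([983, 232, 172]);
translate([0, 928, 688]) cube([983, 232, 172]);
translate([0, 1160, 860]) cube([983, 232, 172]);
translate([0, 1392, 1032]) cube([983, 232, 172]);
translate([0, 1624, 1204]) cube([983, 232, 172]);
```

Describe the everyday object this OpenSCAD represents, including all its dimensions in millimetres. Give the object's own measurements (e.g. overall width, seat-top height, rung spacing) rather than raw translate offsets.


A straight staircase of 8 solid steps. Each step is 983 mm wide (x), 232 mm deep (y, the going) and 172 mm tall (the rise). The first step rests on the floor; each subsequent step sits one going further in +y and one rise higher in +z, directly behind and above the previous step with no overlap.


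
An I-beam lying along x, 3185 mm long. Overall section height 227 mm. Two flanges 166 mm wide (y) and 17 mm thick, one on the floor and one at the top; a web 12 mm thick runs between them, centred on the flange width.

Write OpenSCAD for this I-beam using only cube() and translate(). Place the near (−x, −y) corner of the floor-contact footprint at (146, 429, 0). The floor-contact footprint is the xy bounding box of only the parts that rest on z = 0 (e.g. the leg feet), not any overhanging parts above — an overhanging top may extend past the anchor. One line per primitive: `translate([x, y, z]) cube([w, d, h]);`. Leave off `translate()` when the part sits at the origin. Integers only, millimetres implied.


translate([146, 429, 0]) cube([3185, 166, 17]);
translate([146, 506, 17]) cube([3185, 12, 193]);
translate([146, 429, 210]) cube([3185, 166, 17]);


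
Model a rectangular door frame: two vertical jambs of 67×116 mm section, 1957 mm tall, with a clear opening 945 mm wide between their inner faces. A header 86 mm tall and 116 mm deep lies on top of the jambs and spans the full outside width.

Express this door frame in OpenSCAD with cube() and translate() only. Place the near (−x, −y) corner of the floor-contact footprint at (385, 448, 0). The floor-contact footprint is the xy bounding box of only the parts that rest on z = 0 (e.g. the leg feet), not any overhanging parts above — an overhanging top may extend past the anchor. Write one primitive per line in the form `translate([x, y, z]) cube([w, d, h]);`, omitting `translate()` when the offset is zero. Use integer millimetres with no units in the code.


translate([385, 448, 0]) cube([67, 116, 1957]);
translate([1397, 448, 0]) cube([67, 116, 1957]);
translate([385, 448, 1957]) cube([1079, 116, 86]);


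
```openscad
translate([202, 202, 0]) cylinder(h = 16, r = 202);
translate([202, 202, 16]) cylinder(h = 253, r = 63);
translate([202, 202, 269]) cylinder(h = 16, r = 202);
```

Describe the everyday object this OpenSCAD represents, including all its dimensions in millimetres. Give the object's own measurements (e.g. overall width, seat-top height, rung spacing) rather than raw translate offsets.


A spool: two coaxial disc flanges of radius 202 mm and thickness 16 mm, joined by a core cylinder of radius 63 mm and height 253 mm. The lower flange rests on z = 0 and the three cylinders share a vertical axis.


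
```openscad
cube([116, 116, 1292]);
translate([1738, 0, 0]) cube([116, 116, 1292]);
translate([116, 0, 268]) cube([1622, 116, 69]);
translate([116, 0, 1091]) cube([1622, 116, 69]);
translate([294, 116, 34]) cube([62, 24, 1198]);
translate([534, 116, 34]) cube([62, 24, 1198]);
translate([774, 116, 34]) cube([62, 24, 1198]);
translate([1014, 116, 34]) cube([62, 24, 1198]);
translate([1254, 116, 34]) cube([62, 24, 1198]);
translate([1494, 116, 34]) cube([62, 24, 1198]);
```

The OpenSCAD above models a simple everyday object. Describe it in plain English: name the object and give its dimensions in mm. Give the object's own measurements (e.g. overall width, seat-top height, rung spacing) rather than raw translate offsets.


A fence section. Two 116×116 mm posts, 1292 mm tall, stand on the floor with a clear span of 1622 mm between their inner faces. Two horizontal rails of 116×69 mm section span the gap between the posts with their undersides at z = 268 mm and z = 1091 mm, flush with the posts' −y face. 6 pickets, each 62 mm wide, 24 mm thick and 1198 mm tall, are fixed to the +y face of the rails with their bottoms at z = 34 mm, spaced across the span with a 178 mm gap after the −x post and between neighbouring pickets, with 182 mm left before the +x post.


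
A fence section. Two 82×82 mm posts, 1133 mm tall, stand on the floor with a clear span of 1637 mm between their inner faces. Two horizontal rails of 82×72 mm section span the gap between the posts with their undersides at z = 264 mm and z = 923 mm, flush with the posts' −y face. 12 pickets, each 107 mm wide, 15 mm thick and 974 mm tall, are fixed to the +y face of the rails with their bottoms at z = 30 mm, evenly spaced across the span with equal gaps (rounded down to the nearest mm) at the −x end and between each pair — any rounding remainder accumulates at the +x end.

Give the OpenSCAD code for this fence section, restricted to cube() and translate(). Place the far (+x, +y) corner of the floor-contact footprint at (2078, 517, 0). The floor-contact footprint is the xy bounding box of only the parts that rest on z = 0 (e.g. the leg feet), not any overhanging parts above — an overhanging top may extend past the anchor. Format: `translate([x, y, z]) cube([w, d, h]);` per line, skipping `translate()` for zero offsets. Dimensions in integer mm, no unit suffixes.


translate([277, 435, 0]) cube([82, 82, 1133]);
translate([1996, 435, 0]) cube([82, 82, 1133]);
translate([359, 435, 264]) cube([1637, 82, 72]);
translate([359, 435, 923]) cube([1637, 82, 72]);
translate([386, 517, 30]) cube([107, 15, 974]);
translate([520, 517, 30]) cube([107, 15, 974]);
translate([654, 517, 30]) cube([107, 15, 974]);
translate([788, 517, 30]) cube([107, 15, 974]);
translate([922, 517, 30]) cube([107, 15, 974]);
translate([1056, 517, 30]) cube([107, 15, 974]);
translate([1190, 517, 30]) cube([107, 15, 974]);
translate([1324, 517, 30]) cube([107, 15, 974]);
translate([1458, 517, 30]) cube([107, 15, 974]);
translate([1592, 517, 30]) cube([107, 15, 974]);
translate([1726, 517, 30]) cube([107, 15, 974]);
translate([1860, 517, 30]) cube([107, 15, 974]);


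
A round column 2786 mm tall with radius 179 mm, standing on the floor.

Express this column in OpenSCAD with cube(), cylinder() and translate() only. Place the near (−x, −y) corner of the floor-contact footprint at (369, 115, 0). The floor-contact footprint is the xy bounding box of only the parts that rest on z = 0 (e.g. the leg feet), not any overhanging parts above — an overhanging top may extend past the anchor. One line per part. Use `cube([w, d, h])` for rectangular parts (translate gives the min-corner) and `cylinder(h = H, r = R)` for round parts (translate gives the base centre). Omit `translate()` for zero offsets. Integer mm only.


translate([548, 294, 0]) cylinder(h = 2786, r = 179);


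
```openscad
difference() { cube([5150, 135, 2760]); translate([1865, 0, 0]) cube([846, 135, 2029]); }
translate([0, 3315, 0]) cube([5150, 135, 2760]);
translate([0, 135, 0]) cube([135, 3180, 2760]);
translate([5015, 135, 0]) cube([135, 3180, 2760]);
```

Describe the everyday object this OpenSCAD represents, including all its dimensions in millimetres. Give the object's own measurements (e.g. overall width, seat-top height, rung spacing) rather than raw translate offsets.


A single room: four walls, each 2760 mm tall and 135 mm thick, enclosing an outside footprint 5150×3450 mm (x × y), no floor or roof. The front and back walls (−y and +y sides) run the full x-width; the side walls fit between their inner faces. A door opening 846 mm wide and 2029 mm tall is cut through the front wall from the floor up, its −x edge 1865 mm from the wall's −x end.


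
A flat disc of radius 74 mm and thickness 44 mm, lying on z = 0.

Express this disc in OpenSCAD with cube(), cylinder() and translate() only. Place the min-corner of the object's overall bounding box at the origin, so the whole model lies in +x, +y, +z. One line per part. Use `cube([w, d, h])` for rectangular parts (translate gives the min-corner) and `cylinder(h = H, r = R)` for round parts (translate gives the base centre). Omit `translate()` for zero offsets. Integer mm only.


translate([74, 74, 0]) cylinder(h = 44, r = 74);


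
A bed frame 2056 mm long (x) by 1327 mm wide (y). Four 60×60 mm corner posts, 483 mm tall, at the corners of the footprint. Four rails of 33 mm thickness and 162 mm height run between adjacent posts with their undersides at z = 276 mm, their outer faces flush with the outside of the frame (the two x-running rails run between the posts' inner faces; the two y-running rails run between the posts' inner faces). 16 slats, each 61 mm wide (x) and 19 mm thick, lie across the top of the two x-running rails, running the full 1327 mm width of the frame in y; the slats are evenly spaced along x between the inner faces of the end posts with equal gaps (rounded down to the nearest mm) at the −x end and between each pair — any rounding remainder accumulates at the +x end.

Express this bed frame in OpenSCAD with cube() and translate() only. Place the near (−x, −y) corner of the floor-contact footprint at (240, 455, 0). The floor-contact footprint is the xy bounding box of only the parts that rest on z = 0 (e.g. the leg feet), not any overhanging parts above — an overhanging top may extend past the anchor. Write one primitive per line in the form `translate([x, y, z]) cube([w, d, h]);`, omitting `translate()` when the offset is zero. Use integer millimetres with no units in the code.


translate([240, 455, 0]) cube([60, 60, 483]);
translate([240, 1722, 0]) cube([60, 60, 483]);
translate([2236, 455, 0]) cube([60, 60, 483]);
translate([2236, 1722, 0]) cube([60, 60, 483]);
translate([300, 455, 276]) cube([1936, 33, 162]);
translate([300, 1749, 276]) cube([1936, 33, 162]);
translate([240, 515, 276]) cube([33, 1207, 162]);
translate([2263, 515, 276]) cube([33, 1207, 162]);
translate([356, 455, 438]) cube([61, 1327, 19]);
translate([473, 455, 438]) cube([61, 1327, 19]);
translate([590, 455, 438]) cube([61, 1327, 19]);
translate([707, 455, 438]) cube([61, 1327, 19]);
translate([824, 455, 438]) cube([61, 1327, 19]);
translate([941, 455, 438]) cube([61, 1327, 19]);
translate([1058, 455, 438]) cube([61, 1327, 19]);
translate([1175, 455, 438]) cube([61, 1327, 19]);
translate([1292, 455, 438]) cube([61, 1327, 19]);
translate([1409, 455, 438]) cube([61, 1327, 19]);
translate([1526, 455, 438]) cube([61, 1327, 19]);
translate([1643, 455, 438]) cube([61, 1327, 19]);
translate([1760, 455, 438]) cube([61, 1327, 19]);
translate([1877, 455, 438]) cube([61, 1327, 19]);
translate([1994, 455, 438]) cube([61, 1327, 19]);
translate([2111, 455, 438]) cube([61, 1327, 19]);


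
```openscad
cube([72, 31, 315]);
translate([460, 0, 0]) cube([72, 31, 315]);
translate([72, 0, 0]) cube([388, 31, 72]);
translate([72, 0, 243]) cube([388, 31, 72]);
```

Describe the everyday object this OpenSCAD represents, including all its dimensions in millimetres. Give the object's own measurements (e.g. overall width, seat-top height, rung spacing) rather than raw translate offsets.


A rectangular picture frame lying in the x–z plane (depth along y). The opening is 388 mm wide (x) by 171 mm tall (z), surrounded by a border 72 mm wide on all four sides. The frame is 31 mm deep and is made of two full-height vertical stiles with two horizontal rails fitted between them.


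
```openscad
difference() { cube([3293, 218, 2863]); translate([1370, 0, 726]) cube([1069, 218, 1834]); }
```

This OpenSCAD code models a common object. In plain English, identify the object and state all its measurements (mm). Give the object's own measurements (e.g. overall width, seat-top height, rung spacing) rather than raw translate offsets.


A wall 3293 mm long (x), 218 mm thick (y), 2863 mm tall, with a rectangular window opening cut through it. The opening is 1069 mm wide and 1834 mm tall; its sill is at z = 726 mm and its near (−x) edge is 1370 mm from the wall's −x end. The opening passes through the full wall thickness.


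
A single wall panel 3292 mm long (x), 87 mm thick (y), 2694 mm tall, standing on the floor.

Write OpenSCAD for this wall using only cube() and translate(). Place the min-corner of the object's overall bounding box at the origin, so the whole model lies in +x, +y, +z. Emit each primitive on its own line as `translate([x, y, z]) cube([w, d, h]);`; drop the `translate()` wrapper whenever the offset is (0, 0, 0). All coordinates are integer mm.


cube([3292, 87, 2694]);


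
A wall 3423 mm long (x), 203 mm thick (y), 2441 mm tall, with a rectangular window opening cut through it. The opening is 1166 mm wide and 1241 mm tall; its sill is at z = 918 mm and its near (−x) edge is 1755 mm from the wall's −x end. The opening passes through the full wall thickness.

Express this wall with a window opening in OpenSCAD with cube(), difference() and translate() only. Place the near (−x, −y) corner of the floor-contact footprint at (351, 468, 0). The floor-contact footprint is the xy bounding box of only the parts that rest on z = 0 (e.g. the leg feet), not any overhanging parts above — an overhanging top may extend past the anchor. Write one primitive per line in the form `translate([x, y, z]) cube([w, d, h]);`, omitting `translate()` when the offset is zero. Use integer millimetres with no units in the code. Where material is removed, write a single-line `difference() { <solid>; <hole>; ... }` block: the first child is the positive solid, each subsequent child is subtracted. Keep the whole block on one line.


difference() { translate([351, 468, 0]) cube([3423, 203, 2441]); translate([2106, 468, 918]) cube([1166, 203, 1241]); }


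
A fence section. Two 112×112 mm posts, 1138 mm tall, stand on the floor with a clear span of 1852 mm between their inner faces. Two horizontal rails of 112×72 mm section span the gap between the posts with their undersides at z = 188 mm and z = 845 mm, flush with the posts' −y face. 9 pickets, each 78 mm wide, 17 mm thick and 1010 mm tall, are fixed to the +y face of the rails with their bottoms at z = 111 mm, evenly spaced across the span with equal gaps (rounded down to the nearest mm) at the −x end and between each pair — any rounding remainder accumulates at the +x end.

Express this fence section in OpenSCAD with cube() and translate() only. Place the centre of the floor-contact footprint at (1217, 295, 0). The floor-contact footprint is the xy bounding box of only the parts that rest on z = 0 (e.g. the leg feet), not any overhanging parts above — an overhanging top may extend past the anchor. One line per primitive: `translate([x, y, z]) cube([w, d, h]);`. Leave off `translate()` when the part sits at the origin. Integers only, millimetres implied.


translate([179, 239, 0]) cube([112, 112, 1138]);
translate([2143, 239, 0]) cube([112, 112, 1138]);
translate([291, 239, 188]) cube([1852, 112, 72]);
translate([291, 239, 845]) cube([1852, 112, 72]);
translate([406, 351, 111]) cube([78, 17, 1010]);
translate([599, 351, 111]) cube([78, 17, 1010]);
translate([792, 351, 111]) cube([78, 17, 1010]);
translate([985, 351, 111]) cube([78, 17, 1010]);
translate([1178, 351, 111]) cube([78, 17, 1010]);
translate([1371, 351, 111]) cube([78, 17, 1010]);
translate([1564, 351, 111]) cube([78, 17, 1010]);
translate([1757, 351, 111]) cube([78, 17, 1010]);
translate([1950, 351, 111]) cube([78, 17, 1010]);


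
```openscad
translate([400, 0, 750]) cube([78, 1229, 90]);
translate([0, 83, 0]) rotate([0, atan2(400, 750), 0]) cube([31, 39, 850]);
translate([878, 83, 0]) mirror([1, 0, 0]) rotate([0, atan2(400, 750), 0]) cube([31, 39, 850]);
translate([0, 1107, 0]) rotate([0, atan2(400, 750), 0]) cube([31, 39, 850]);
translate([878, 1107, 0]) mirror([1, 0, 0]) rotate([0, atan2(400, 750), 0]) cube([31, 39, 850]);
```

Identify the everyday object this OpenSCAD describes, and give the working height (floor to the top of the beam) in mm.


A sawhorse. The overall height is 840 mm.

A beam across two mirrored pairs of raked legs — a sawhorse. The beam's underside is at z = 750 (matching the legs' vertical rise in atan2(400, 750)) and the beam is 90 mm tall, so its top is at 750 + 90 = 840 mm. The raked legs top out at the beam's underside, so that is the highest point.


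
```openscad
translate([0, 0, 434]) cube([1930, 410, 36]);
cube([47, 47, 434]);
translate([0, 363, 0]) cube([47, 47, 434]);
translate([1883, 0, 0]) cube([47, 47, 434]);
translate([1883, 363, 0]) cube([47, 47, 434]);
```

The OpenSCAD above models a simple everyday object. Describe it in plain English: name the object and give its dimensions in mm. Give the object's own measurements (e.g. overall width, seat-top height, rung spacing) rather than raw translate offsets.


A long wooden bench with a 1930 mm (x) × 410 mm (y) seat, 36 mm thick, its top surface 470 mm above the floor. Four 47 mm square legs at the seat corners, flush with the edges, run from z = 0 to the seat underside.


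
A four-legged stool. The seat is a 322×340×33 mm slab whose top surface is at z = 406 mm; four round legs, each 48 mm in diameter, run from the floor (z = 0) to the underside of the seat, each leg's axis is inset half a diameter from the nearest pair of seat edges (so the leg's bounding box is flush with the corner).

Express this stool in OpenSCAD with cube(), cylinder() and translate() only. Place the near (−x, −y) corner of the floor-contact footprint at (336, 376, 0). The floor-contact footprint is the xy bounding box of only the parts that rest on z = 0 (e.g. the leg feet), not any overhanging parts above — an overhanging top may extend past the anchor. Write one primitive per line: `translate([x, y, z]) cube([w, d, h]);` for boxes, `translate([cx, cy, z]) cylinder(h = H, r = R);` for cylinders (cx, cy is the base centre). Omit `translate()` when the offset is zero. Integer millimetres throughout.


// leg_h = 406 - 33 = 373
translate([336, 376, 373]) cube([322, 340, 33]);
translate([360, 400, 0]) cylinder(h = 373, r = 24);
translate([634, 400, 0]) cylinder(h = 373, r = 24);
translate([360, 692, 0]) cylinder(h = 373, r = 24);
translate([634, 692, 0]) cylinder(h = 373, r = 24);


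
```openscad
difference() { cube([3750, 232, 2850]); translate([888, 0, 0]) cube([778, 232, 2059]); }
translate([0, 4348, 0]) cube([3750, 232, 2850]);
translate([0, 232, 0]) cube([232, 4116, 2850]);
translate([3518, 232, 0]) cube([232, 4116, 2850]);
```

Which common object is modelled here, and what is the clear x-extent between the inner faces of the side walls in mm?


A single room. The interior width is 3286 mm.

Four walls enclosing a rectangle with a door in the front wall — a room. Outside width 3750 minus two 232 mm walls gives 3286 mm.


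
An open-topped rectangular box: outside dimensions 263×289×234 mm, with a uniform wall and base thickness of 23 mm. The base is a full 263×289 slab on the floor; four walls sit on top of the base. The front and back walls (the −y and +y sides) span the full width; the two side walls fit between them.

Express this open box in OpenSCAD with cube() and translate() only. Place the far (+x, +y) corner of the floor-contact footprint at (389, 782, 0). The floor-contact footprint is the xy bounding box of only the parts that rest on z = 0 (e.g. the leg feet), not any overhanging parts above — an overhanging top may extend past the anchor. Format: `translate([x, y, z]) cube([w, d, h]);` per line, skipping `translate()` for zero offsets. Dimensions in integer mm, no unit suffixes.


translate([126, 493, 0]) cube([263, 289, 23]);
translate([126, 493, 23]) cube([263, 23, 211]);
translate([126, 759, 23]) cube([263, 23, 211]);
translate([126, 516, 23]) cube([23, 243, 211]);
translate([366, 516, 23]) cube([23, 243, 211]);


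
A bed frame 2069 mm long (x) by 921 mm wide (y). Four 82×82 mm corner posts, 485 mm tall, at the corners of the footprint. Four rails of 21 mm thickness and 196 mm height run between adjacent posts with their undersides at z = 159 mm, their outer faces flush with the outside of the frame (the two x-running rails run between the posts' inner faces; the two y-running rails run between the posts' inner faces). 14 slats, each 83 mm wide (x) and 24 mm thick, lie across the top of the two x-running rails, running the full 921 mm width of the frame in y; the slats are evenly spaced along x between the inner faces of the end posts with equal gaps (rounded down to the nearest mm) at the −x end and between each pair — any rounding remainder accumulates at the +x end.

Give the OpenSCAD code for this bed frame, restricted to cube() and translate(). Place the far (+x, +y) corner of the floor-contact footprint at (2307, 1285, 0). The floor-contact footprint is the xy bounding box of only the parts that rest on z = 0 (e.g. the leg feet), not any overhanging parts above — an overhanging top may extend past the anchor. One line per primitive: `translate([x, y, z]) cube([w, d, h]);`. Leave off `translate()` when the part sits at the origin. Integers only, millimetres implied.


translate([238, 364, 0]) cube([82, 82, 485]);
translate([238, 1203, 0]) cube([82, 82, 485]);
translate([2225, 364, 0]) cube([82, 82, 485]);
translate([2225, 1203, 0]) cube([82, 82, 485]);
translate([320, 364, 159]) cube([1905, 21, 196]);
translate([320, 1264, 159]) cube([1905, 21, 196]);
translate([238, 446, 159]) cube([21, 757, 196]);
translate([2286, 446, 159]) cube([21, 757, 196]);
translate([369, 364, 355]) cube([83, 921, 24]);
translate([501, 364, 355]) cube([83, 921, 24]);
translate([633, 364, 355]) cube([83, 921, 24]);
translate([765, 364, 355]) cube([83, 921, 24]);
translate([897, 364, 355]) cube([83, 921, 24]);
translate([1029, 364, 355]) cube([83, 921, 24]);
translate([1161, 364, 355]) cube([83, 921, 24]);
translate([1293, 364, 355]) cube([83, 921, 24]);
translate([1425, 364, 355]) cube([83, 921, 24]);
translate([1557, 364, 355]) cube([83, 921, 24]);
translate([1689, 364, 355]) cube([83, 921, 24]);
translate([1821, 364, 355]) cube([83, 921, 24]);
translate([1953, 364, 355]) cube([83, 921, 24]);
translate([2085, 364, 355]) cube([83, 921, 24]);


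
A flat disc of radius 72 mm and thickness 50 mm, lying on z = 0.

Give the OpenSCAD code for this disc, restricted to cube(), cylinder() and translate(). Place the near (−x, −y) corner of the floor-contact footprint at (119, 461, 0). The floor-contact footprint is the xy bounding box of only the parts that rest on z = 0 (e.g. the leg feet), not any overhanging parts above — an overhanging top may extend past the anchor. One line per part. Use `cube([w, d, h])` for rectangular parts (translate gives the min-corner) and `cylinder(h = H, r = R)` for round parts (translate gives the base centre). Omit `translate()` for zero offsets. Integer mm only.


translate([191, 533, 0]) cylinder(h = 50, r = 72);


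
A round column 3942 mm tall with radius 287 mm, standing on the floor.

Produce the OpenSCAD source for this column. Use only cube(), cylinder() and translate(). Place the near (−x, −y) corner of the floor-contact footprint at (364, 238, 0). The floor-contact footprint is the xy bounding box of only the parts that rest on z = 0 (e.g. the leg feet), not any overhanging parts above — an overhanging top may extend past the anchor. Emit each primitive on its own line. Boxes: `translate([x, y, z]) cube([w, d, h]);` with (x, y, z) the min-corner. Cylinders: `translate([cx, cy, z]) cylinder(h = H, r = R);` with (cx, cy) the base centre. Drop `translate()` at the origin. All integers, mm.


translate([651, 525, 0]) cylinder(h = 3942, r = 287);


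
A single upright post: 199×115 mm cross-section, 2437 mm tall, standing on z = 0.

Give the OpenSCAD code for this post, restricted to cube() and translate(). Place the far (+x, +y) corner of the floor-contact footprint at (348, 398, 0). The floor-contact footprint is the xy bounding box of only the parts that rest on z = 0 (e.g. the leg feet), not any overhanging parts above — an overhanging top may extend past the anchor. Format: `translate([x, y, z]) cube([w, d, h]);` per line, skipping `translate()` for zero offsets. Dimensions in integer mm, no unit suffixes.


translate([149, 283, 0]) cube([199, 115, 2437]);


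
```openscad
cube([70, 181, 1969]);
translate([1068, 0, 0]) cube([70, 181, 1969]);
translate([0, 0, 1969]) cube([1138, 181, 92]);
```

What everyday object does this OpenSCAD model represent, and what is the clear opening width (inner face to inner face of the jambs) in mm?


A door frame. The clear opening width is 998 mm.

Two 1969 mm tall posts with a header on top — a door frame. The left jamb is 70 mm wide at x = 0; the right jamb starts at x = 1068. The clear opening is 1068 − 70 = 998 mm.


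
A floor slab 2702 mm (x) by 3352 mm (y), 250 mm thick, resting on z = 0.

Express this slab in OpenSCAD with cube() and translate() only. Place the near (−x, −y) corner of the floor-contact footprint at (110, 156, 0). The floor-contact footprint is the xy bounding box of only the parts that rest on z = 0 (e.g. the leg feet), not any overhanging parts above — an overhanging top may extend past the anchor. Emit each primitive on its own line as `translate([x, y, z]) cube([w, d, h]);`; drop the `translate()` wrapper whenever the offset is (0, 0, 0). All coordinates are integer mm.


translate([110, 156, 0]) cube([2702, 3352, 250]);


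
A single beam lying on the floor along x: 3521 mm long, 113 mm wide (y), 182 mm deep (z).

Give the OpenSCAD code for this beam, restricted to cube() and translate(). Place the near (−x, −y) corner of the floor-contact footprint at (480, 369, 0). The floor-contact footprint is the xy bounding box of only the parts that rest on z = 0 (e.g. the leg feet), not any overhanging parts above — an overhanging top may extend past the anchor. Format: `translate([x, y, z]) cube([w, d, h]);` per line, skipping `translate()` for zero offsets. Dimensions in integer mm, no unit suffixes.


translate([480, 369, 0]) cube([3521, 113, 182]);


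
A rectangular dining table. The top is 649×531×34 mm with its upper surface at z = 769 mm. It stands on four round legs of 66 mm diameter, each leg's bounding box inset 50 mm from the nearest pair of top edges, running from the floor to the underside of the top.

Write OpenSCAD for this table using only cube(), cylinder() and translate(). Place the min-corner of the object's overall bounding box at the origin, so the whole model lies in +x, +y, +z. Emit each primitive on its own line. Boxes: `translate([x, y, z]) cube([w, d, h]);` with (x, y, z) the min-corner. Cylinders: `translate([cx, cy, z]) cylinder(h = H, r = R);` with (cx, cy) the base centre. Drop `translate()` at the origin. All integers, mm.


translate([0, 0, 735]) cube([649, 531, 34]);
translate([83, 83, 0]) cylinder(h = 735, r = 33);
translate([566, 83, 0]) cylinder(h = 735, r = 33);
translate([83, 448, 0]) cylinder(h = 735, r = 33);
translate([566, 448, 0]) cylinder(h = 735, r = 33);


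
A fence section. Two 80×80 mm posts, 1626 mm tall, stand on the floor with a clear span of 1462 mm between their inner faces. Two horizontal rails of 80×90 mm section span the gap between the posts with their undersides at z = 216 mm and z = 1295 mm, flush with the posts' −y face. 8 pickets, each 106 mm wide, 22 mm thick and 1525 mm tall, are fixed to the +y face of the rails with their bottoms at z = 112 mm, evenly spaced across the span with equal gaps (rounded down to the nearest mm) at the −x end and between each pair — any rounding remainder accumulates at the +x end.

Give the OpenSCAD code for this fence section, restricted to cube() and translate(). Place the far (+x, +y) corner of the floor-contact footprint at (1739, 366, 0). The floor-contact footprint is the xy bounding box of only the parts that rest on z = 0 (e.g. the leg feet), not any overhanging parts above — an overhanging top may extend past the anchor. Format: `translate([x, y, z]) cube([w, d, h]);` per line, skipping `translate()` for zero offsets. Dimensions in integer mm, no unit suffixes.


translate([117, 286, 0]) cube([80, 80, 1626]);
translate([1659, 286, 0]) cube([80, 80, 1626]);
translate([197, 286, 216]) cube([1462, 80, 90]);
translate([197, 286, 1295]) cube([1462, 80, 90]);
translate([265, 366, 112]) cube([106, 22, 1525]);
translate([439, 366, 112]) cube([106, 22, 1525]);
translate([613, 366, 112]) cube([106, 22, 1525]);
translate([787, 366, 112]) cube([106, 22, 1525]);
translate([961, 366, 112]) cube([106, 22, 1525]);
translate([1135, 366, 112]) cube([106, 22, 1525]);
translate([1309, 366, 112]) cube([106, 22, 1525]);
translate([1483, 366, 112]) cube([106, 22, 1525]);


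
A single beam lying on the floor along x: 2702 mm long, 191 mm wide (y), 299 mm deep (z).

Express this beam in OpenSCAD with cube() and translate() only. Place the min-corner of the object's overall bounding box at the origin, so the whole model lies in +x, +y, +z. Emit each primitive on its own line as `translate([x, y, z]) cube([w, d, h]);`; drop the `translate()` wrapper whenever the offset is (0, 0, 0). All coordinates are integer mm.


cube([2702, 191, 299]);
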